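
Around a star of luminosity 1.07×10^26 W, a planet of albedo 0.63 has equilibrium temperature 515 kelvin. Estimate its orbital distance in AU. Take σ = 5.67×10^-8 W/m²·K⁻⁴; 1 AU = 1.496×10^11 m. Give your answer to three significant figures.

0.0939 AU

Energy balance gives S = 4σT⁴/(1−α) = 43120 W/m².
S = L/(4πd²) → d = √(L/4πS) = √(1.07×10^26/(4π·43120)) = 1.405×10^10 m = 0.09393 AU.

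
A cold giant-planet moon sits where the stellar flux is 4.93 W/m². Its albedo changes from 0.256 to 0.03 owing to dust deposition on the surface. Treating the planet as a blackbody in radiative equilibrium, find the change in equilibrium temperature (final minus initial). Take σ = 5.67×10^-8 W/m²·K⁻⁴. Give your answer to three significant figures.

4.35 kelvin

With α = 0.256, T₁ = 63.42 K.
After:  T₂ = [4.930·0.97/(4σ)]^(1/4) = 67.76 K.
Change: 67.76 − 63.42 = 4.348 K.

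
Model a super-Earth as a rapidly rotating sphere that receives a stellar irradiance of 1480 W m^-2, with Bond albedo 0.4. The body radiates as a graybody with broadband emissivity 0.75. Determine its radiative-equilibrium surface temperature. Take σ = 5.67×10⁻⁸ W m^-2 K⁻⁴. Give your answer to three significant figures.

269 K

Absorbed flux (global mean): S(1−α)/4 = 1480·0.6/4 = 222.0 W m^-2.
Radiative balance εσT⁴ = 222.0 gives T = [222.0/(0.75·σ)]^(1/4) = 268.8 K.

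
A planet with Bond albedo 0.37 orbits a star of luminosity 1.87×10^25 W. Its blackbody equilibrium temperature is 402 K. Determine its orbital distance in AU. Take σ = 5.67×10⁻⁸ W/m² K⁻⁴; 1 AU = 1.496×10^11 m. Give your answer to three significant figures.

0.0841 AU

Energy balance gives S = 4σT⁴/(1−α) = 9402 W/m².
From L = 4πd²S, d = √(1.87×10^25/(4π·9402)) = 1.258×10^10 m = 0.08410 AU.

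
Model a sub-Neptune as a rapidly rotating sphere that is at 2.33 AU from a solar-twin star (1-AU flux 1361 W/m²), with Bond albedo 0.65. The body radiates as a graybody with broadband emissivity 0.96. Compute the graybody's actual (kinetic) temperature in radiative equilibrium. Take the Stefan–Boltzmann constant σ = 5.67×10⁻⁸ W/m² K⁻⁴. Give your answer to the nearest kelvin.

By the inverse-square law, S = 1361/2.33² = 250.7 W/m².
The planet absorbs (1−α)S over its disc πR² and re-emits over 4πR², so the mean absorbed flux is (1−0.65)·250.7/4 = 21.94 W/m².
Radiative balance εσT⁴ = 21.94 gives T = [21.94/(0.96·σ)]^(1/4) = 141.7 K.

142 kelvin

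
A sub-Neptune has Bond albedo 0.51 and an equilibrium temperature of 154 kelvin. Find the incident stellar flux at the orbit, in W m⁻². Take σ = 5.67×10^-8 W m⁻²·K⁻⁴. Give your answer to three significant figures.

From S(1−α)/4 = σT⁴: S = 4σT⁴/(1−α).
σT⁴ = 5.67×10⁻⁸·(154)⁴ = 31.89 W m⁻².
S = 4·31.89/0.49 = 260.3 W m⁻².

260 W m⁻²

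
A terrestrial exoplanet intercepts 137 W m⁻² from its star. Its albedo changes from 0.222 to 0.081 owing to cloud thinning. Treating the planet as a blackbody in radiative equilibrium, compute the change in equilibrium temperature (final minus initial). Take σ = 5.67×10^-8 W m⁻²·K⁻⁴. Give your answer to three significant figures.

Before: T₁ = [137.0·0.778/(4σ)]^(1/4) = 147.2 K.
Final:   T₂ = [S(1−0.081)/(4σ)]^(1/4) = 153.5 K.
Change: 153.5 − 147.2 = 6.260 K.

6.26 K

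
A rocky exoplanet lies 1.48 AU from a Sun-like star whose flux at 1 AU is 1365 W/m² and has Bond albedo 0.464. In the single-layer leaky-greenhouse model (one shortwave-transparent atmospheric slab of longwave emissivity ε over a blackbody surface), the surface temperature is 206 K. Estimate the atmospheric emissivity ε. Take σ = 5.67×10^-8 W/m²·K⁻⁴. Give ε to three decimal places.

0.364

By the inverse-square law, S = 1365/1.48² = 623.2 W/m².
First, T_e = [623.2·(1−0.464)/(4σ)]^(1/4) = 195.9 K.
Since (2−ε)/2 = (T_e/T_s)⁴ = 0.8178, ε = 0.3643.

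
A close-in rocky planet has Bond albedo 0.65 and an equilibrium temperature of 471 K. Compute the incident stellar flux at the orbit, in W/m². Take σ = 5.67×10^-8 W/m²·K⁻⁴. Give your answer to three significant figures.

31900 W/m²

Invert the energy balance for S: S = 4σT⁴/(1−α).
The emitted flux is σT⁴ = 2790 W/m².
S = 4·2790/0.35 = 31890 W/m².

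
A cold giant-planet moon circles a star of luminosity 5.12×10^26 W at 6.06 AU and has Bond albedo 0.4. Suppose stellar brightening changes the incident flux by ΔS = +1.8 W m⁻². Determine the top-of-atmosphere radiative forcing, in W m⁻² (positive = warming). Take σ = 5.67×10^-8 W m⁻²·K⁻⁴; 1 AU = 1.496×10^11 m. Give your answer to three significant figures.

Orbital distance: d = 6.06 AU = 9.066×10^11 m.
Spreading L over a sphere of radius d: S = 5.12×10^26/(4π·9.07×10^11²) = 49.57 W m⁻².
Only a fraction (1−α) is absorbed and it's spread over 4πR², so ΔF = (1−α)ΔS/4 = 0.2700 W m⁻².

0.270 W m⁻²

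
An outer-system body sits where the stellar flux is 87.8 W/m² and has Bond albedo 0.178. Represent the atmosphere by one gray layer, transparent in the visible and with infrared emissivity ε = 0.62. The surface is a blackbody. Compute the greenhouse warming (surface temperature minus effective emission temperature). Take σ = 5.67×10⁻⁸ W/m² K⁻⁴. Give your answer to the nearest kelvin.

The planet radiates to space at T_e = [S(1−α)/(4σ)]^(1/4) = 133.6 K.
For a single slab of emissivity ε, T_s⁴ = 2T_e⁴/(2−ε); thus T_s = 133.6·(1.449)^(1/4) = 146.5 K.
The atmosphere warms the surface by 12.98 K.

13 K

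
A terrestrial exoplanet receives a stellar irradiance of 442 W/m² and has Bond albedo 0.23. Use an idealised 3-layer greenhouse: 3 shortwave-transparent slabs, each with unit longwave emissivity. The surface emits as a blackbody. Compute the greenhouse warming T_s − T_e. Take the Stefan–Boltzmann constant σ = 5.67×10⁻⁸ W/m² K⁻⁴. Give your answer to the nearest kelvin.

Top-of-atmosphere balance: σT_e⁴ = S(1−α)/4 = 85.09 W/m² → T_e = 196.8 K.
Surface: T_s = (4)^¼·T_e = 278.3 K.
Warming: T_s − T_e = 81.53 K.

82 K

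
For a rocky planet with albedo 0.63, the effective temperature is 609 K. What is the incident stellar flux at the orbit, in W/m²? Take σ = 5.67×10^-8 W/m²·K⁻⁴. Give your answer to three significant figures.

84300 W/m²

Invert the energy balance for S: S = 4σT⁴/(1−α).
The emitted flux is σT⁴ = 7799 W/m².
So S = 4×7799/(1−0.63) = 84320 W/m².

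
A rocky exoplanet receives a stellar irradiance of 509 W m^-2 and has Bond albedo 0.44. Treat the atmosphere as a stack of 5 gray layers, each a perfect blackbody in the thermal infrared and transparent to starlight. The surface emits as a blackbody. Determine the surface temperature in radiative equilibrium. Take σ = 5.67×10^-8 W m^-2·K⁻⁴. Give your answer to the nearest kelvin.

Top-of-atmosphere balance: σT_e⁴ = S(1−α)/4 = 71.26 W m^-2 → T_e = 188.3 K.
With N = 5 opaque layers, T_s = (N+1)^(1/4)·T_e = 6^(1/4)·188.3 = 294.7 K.

295 kelvin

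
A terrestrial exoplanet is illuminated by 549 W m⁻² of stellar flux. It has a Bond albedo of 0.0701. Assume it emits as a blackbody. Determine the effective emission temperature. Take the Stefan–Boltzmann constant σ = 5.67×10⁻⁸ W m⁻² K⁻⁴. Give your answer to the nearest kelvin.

218 K

Absorbed flux (global mean): S(1−α)/4 = 549.0·0.93/4 = 127.6 W m⁻².
Balancing against σT⁴: T = (127.6/5.67×10⁻⁸)^(1/4) = 217.8 K.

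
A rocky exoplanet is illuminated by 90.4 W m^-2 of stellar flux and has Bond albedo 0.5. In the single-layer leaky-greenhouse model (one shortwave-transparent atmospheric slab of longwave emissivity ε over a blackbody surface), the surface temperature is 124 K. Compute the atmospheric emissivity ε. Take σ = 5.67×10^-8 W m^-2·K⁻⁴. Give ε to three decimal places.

First, T_e = [90.40·(1−0.5)/(4σ)]^(1/4) = 118.8 K.
Inverting T_s⁴ = 2T_e⁴/(2−ε): (T_e/T_s)⁴ = 0.8430, so ε = 2(1 − 0.8430) = 0.3141.

0.314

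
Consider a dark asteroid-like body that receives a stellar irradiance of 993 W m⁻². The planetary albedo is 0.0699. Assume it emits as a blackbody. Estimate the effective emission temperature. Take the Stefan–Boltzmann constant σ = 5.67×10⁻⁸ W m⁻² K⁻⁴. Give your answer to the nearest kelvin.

253 kelvin

Averaging over the sphere, the absorbed flux is S(1−α)/4 = 230.9 W m⁻².
Set σT⁴ = 230.9 → T = (230.9/σ)^(1/4) = 252.6 K.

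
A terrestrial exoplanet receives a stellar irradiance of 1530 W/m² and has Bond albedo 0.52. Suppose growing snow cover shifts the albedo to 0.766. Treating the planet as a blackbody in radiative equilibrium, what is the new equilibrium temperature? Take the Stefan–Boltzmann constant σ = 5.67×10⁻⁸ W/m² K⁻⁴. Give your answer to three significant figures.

New equilibrium: T₂ = [(1−0.766)·1530/(4σ)]^(1/4) = 199.3 K.

199 kelvin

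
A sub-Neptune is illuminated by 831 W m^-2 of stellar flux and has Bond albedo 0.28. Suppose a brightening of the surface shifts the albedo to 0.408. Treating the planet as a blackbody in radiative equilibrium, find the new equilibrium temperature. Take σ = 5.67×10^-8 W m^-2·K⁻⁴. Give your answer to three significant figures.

New equilibrium: T₂ = [(1−0.408)·831.0/(4σ)]^(1/4) = 215.8 K.

216 kelvin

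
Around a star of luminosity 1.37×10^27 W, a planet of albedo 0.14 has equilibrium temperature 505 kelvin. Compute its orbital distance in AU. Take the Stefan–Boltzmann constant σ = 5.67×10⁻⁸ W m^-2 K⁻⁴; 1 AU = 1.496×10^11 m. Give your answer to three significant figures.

The flux needed for this T is 4σT⁴/(1−0.14) = 17150 W m^-2.
S = L/(4πd²) → d = √(L/4πS) = √(1.37×10^27/(4π·17150)) = 7.973×10^10 m = 0.5329 AU.

0.533 AU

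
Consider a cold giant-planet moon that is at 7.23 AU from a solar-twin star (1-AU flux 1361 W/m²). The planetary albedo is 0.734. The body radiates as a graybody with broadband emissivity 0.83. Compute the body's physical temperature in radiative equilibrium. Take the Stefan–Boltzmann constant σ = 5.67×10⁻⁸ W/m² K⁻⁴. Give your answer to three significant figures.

Flux at the orbit: S = 1361/(7.23)² = 26.04 W/m².
Absorbed flux (global mean): S(1−α)/4 = 26.04·0.266/4 = 1.731 W/m².
Equating to εσT⁴ with ε = 0.83: T = (1.731/0.83σ)^(1/4) = 77.88 K.

77.9 K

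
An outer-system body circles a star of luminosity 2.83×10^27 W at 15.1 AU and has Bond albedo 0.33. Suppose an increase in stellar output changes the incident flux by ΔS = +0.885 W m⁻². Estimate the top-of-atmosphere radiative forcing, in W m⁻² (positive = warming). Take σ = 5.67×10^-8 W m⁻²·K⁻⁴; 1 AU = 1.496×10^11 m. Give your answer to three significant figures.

0.148 W m⁻²

Orbital distance: d = 15.1 AU = 2.259×10^12 m.
Flux at the orbit: S = L/(4πd²) = 2.83×10^27/(4π·(2.26×10^12)²) = 44.13 W m⁻².
TOA radiative forcing: ΔF = (1−α)ΔS/4 = 0.67·(+0.885)/4 = 0.1482 W m⁻².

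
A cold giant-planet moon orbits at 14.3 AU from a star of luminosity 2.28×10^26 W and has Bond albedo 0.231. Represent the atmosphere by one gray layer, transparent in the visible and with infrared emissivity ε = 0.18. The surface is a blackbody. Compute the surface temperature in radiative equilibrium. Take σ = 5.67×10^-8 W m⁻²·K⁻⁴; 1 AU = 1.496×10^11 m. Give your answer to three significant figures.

d = 14.3 × 1.496×10^11 m = 2.139×10^12 m.
Spreading L over a sphere of radius d: S = 2.28×10^26/(4π·2.14×10^12²) = 3.965 W m⁻².
At the top of the atmosphere, σT_e⁴ = S(1−α)/4 = 0.7622 W m⁻², giving T_e = 60.55 K.
The surface balance (absorbed SW + ε·downward IR = σT_s⁴) with T_a⁴ = T_s⁴/2 reduces to T_s = T_e·[2/(2−ε)]^¼ = 62.00 K.

62.0 K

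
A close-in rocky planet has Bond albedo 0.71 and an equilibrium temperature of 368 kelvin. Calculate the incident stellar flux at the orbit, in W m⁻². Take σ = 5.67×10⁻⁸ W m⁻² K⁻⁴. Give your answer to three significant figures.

14300 W m⁻²

Invert the energy balance for S: S = 4σT⁴/(1−α).
σT⁴ = 5.67×10⁻⁸·(368)⁴ = 1040 W m⁻².
So S = 4×1040/(1−0.71) = 14340 W m⁻².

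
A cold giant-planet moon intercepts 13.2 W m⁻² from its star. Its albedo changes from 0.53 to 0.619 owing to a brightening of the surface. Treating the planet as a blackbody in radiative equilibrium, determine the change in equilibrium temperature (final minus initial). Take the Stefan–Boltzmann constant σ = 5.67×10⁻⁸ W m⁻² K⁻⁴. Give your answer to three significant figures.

-3.70 kelvin

With α = 0.53, T₁ = 72.32 K.
After:  T₂ = [13.20·0.381/(4σ)]^(1/4) = 68.62 K.
Change: 68.62 − 72.32 = -3.698 K.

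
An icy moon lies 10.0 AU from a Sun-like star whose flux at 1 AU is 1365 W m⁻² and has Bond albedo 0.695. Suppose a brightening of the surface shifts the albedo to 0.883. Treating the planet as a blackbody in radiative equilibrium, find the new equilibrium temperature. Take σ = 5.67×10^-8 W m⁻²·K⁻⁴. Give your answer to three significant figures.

51.5 K

Flux at the orbit: S = 1365/(10.0)² = 13.65 W m⁻².
T₂ = [S(1−α₂)/(4σ)]^(1/4) = [13.65·0.117/(4σ)]^(1/4) = 51.51 K.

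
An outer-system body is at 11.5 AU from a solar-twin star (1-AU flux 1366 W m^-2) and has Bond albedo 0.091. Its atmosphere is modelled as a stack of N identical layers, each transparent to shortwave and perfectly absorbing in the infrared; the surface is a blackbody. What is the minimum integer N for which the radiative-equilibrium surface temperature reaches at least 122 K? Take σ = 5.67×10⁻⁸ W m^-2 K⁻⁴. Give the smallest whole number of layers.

By the inverse-square law, S = 1366/11.5² = 10.33 W m^-2.
OLR = S(1−α)/4 = 2.347 W m^-2; the top layer radiates at T_e = 80.21 K.
Need (N+1)T_e⁴ ≥ T_s⁴, i.e. N+1 ≥ (122/80.21)⁴ = 5.351.
So N ≥ 4.351; the smallest integer is N = 5.

5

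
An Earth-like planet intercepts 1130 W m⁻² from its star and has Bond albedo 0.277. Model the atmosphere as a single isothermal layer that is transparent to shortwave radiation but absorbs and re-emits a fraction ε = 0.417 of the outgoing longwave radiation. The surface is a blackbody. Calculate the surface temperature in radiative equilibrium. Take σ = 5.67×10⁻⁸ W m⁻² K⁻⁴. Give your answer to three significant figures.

Effective emission temperature (TOA balance): σT_e⁴ = S(1−α)/4 = 204.2 W m⁻² → T_e = 245.0 K.
Surface balance with a leaky layer gives σT_s⁴ = σT_e⁴·2/(2−ε), so T_s = T_e·[2/(2−0.417)]^(1/4) = 259.7 K.

260 K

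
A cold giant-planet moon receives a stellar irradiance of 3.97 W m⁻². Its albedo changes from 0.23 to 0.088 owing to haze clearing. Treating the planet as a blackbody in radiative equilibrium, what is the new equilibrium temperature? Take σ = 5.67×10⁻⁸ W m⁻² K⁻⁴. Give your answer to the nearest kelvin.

New equilibrium: T₂ = [(1−0.088)·3.970/(4σ)]^(1/4) = 63.21 K.

63 K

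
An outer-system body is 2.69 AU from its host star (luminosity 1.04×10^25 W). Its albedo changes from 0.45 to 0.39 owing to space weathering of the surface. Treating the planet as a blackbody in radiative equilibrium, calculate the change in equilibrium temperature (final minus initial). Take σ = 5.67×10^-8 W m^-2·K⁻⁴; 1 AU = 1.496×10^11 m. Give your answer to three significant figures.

Orbital distance: d = 2.69 AU = 4.024×10^11 m.
Flux at the orbit: S = L/(4πd²) = 1.04×10^25/(4π·(4.02×10^11)²) = 5.110 W m^-2.
With α = 0.45, T₁ = 59.33 K.
With α = 0.39, T₂ = 60.89 K.
ΔT = T₂ − T₁ = 1.556 K.

1.56 K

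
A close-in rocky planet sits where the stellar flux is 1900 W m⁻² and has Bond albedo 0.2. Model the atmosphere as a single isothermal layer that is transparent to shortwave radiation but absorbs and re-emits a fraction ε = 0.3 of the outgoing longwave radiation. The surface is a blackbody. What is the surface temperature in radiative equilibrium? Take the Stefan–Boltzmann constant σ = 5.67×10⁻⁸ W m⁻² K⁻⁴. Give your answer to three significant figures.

Effective emission temperature (TOA balance): σT_e⁴ = S(1−α)/4 = 380.0 W m⁻² → T_e = 286.1 K.
The surface balance (absorbed SW + ε·downward IR = σT_s⁴) with T_a⁴ = T_s⁴/2 reduces to T_s = T_e·[2/(2−ε)]^¼ = 298.0 K.

298 kelvin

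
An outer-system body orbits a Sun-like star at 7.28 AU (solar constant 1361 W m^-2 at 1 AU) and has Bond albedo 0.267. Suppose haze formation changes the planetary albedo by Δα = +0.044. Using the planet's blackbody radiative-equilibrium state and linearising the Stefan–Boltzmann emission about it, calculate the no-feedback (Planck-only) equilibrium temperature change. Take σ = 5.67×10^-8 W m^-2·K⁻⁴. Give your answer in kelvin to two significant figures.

Flux at the orbit: S = 1361/(7.28)² = 25.68 W m^-2.
Unperturbed T_e = [25.68·(1−0.267)/(4σ)]^¼ = 95.45 K.
ΔF = −(S/4)Δα = −(25.68/4)×(+0.044) = -0.2825 W m^-2.
The Planck feedback parameter is 4σT_e³ = 0.1972 W m^-2/K.
ΔT₀ = ΔF/λ_P = -0.2825/0.1972 = -1.43 K.

-1.4 kelvin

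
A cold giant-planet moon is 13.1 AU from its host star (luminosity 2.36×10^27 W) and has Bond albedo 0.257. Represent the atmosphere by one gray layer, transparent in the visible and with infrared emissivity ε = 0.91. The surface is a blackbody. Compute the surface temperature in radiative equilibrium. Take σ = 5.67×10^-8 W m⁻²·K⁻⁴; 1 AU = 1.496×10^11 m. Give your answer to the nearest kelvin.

131 K

Orbital distance: d = 13.1 AU = 1.960×10^12 m.
Flux at the orbit: S = L/(4πd²) = 2.36×10^27/(4π·(1.96×10^12)²) = 48.90 W m⁻².
The planet radiates to space at T_e = [S(1−α)/(4σ)]^(1/4) = 112.5 K.
For a single slab of emissivity ε, T_s⁴ = 2T_e⁴/(2−ε); thus T_s = 112.5·(1.835)^(1/4) = 130.9 K.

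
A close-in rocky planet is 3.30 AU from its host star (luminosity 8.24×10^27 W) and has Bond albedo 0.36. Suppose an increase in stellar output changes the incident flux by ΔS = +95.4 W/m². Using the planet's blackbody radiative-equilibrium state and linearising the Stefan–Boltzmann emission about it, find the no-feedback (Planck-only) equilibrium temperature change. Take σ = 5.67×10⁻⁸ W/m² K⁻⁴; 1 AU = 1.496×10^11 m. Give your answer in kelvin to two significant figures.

2.6 K

d = 3.30 × 1.496×10^11 m = 4.937×10^11 m.
Flux at the orbit: S = L/(4πd²) = 8.24×10^27/(4π·(4.94×10^11)²) = 2690 W/m².
Reference equilibrium: T_e = [S(1−α)/(4σ)]^(1/4) = 295.2 K.
Only a fraction (1−α) is absorbed and it's spread over 4πR², so ΔF = (1−α)ΔS/4 = 15.26 W/m².
Planck response: λ_P = 4σT_e³ = 4·5.67×10⁻⁸·(295.2)³ = 5.833 W/m²/K.
So ΔT₀ = 15.26/5.833 = 2.62 K.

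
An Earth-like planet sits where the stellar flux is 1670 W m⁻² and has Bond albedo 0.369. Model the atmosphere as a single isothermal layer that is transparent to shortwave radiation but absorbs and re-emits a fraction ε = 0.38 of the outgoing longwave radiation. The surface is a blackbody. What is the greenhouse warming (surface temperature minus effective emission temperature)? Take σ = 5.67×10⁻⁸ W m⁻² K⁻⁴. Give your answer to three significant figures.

The planet radiates to space at T_e = [S(1−α)/(4σ)]^(1/4) = 261.1 K.
The surface balance (absorbed SW + ε·downward IR = σT_s⁴) with T_a⁴ = T_s⁴/2 reduces to T_s = T_e·[2/(2−ε)]^¼ = 275.2 K.
Greenhouse warming: T_s − T_e = 14.12 K.

14.1 K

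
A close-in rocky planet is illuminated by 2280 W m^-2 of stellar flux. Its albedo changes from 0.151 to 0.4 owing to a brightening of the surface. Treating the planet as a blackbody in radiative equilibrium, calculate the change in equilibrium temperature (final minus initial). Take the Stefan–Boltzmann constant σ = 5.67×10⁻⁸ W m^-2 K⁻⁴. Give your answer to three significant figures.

-25.3 K

Initial: T₁ = [S(1−0.151)/(4σ)]^(1/4) = 303.9 K.
After:  T₂ = [2280·0.6/(4σ)]^(1/4) = 278.7 K.
Change: 278.7 − 303.9 = -25.27 K.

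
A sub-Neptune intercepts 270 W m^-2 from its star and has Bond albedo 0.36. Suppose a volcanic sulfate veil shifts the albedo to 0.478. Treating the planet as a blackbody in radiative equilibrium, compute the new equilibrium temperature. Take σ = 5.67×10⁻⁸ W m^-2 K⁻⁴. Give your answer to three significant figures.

New equilibrium: T₂ = [(1−0.478)·270.0/(4σ)]^(1/4) = 157.9 K.

158 kelvin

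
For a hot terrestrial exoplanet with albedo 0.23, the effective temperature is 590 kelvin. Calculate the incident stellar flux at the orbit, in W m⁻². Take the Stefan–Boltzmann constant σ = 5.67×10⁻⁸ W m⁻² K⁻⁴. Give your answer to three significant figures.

35700 W m⁻²

Invert the energy balance for S: S = 4σT⁴/(1−α).
The emitted flux is σT⁴ = 6871 W m⁻².
S = 4·6871/0.77 = 35690 W m⁻².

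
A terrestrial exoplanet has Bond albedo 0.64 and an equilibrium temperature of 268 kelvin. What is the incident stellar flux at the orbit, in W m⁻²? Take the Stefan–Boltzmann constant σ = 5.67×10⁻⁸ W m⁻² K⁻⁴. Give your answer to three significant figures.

3250 W m⁻²

From S(1−α)/4 = σT⁴: S = 4σT⁴/(1−α).
σT⁴ = 5.67×10⁻⁸·(268)⁴ = 292.5 W m⁻².
S = 4·292.5/0.36 = 3250 W m⁻².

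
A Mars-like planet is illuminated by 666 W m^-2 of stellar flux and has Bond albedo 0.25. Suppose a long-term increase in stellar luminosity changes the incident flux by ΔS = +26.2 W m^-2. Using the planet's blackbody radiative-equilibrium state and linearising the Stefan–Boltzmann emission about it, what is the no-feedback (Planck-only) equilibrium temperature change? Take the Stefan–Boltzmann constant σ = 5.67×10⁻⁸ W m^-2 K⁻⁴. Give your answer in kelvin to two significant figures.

2.1 K

Unperturbed T_e = [666.0·(1−0.25)/(4σ)]^¼ = 216.6 K.
ΔF = Δ[S(1−α)]/4 = (1−0.25)·+26.2/4 = 4.912 W m^-2.
The Planck feedback parameter is 4σT_e³ = 2.306 W m^-2/K.
So ΔT₀ = 4.912/2.306 = 2.13 K.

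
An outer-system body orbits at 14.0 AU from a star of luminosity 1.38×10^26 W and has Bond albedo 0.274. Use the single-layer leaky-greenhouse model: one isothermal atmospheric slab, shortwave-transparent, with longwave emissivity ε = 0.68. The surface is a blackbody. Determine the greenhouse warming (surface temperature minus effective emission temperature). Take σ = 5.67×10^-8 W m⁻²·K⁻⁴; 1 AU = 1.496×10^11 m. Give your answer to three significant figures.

d = 14.0 × 1.496×10^11 m = 2.094×10^12 m.
Flux at the orbit: S = L/(4πd²) = 1.38×10^26/(4π·(2.09×10^12)²) = 2.504 W m⁻².
Effective emission temperature (TOA balance): σT_e⁴ = S(1−α)/4 = 0.4544 W m⁻² → T_e = 53.21 K.
The surface balance (absorbed SW + ε·downward IR = σT_s⁴) with T_a⁴ = T_s⁴/2 reduces to T_s = T_e·[2/(2−ε)]^¼ = 59.03 K.
Greenhouse warming: T_s − T_e = 5.824 K.

5.82 K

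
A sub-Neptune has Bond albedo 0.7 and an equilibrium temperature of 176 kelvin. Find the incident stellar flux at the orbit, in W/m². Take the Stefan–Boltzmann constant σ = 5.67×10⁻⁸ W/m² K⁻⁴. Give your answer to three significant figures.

From S(1−α)/4 = σT⁴: S = 4σT⁴/(1−α).
σT⁴ = 5.67×10⁻⁸·(176)⁴ = 54.40 W/m².
S = 4·54.40/0.3 = 725.4 W/m².

725 W/m²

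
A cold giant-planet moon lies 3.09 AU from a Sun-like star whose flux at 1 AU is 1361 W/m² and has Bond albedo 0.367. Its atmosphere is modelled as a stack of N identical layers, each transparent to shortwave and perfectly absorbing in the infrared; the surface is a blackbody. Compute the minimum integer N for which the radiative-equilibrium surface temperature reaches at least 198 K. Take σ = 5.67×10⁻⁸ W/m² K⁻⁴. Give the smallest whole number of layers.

Flux at the orbit: S = 1361/(3.09)² = 142.5 W/m².
OLR = S(1−α)/4 = 22.56 W/m²; the top layer radiates at T_e = 141.2 K.
T_s = (N+1)^(1/4)·T_e ≥ 198 K requires N+1 ≥ (T_s/T_e)⁴ = (198/141.2)⁴ = 3.863.
The minimum whole number is N = 3.

3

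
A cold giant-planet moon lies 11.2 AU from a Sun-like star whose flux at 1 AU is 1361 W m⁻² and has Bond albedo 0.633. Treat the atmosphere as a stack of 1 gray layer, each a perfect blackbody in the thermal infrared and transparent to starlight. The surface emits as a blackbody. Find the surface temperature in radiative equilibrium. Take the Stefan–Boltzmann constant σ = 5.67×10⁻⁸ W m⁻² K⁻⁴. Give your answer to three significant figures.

77.0 K

By the inverse-square law, S = 1361/11.2² = 10.85 W m⁻².
The effective emission temperature is T_e = [S(1−α)/(4σ)]^¼ = 64.73 K.
With N = 1 opaque layers, T_s = (N+1)^(1/4)·T_e = 2^(1/4)·64.73 = 76.98 K.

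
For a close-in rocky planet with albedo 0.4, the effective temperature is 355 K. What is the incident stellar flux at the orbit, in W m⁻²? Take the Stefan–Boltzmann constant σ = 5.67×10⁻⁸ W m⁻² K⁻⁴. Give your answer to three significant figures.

6000 W m⁻²

Invert the energy balance for S: S = 4σT⁴/(1−α).
σT⁴ = 5.67×10⁻⁸·(355)⁴ = 900.5 W m⁻².
So S = 4×900.5/(1−0.4) = 6004 W m⁻².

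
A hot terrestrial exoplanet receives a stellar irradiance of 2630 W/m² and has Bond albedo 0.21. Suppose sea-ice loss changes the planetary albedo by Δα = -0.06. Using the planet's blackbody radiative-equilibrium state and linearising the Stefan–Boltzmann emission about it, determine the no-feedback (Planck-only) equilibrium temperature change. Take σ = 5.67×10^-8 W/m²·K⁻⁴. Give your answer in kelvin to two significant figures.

5.9 kelvin

Unperturbed T_e = [2630·(1−0.21)/(4σ)]^¼ = 309.4 K.
The change in absorbed flux is Δ[S(1−α)/4] = −SΔα/4 = 39.45 W/m².
Planck response: λ_P = 4σT_e³ = 4·5.67×10⁻⁸·(309.4)³ = 6.716 W/m²/K.
So ΔT₀ = 39.45/6.716 = 5.87 K.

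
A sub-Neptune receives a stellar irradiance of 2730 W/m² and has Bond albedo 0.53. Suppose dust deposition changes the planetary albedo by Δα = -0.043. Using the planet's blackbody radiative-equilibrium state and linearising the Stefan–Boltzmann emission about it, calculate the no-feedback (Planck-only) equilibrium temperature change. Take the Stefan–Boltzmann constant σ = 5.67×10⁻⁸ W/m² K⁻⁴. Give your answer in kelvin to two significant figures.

Unperturbed T_e = [2730·(1−0.53)/(4σ)]^¼ = 274.3 K.
ΔF = −(S/4)Δα = −(2730/4)×(-0.043) = 29.35 W/m².
The Planck feedback parameter is 4σT_e³ = 4.678 W/m²/K.
ΔT₀ = ΔF/λ_P = 29.35/4.678 = 6.27 K.

6.3 K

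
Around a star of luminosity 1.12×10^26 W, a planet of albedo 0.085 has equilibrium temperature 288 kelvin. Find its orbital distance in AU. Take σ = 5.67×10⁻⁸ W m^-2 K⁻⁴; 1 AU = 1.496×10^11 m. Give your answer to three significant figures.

The flux needed for this T is 4σT⁴/(1−0.085) = 1705 W m^-2.
Then d = [L/(4πS)]^(1/2) = 7.229×10^10 m, i.e. 0.4833 AU.

0.483 AU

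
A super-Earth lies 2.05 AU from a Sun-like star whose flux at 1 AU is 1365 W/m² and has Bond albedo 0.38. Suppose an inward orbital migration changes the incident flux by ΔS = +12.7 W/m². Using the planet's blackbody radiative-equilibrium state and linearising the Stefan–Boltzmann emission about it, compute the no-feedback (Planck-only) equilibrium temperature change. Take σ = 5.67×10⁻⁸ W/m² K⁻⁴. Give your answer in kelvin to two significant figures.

Irradiance scales as 1/d², so S = 1365 W/m² × (1/2.05)² = 324.8 W/m².
Reference equilibrium: T_e = [S(1−α)/(4σ)]^(1/4) = 172.6 K.
TOA radiative forcing: ΔF = (1−α)ΔS/4 = 0.62·(+12.7)/4 = 1.968 W/m².
Planck response: λ_P = 4σT_e³ = 4·5.67×10⁻⁸·(172.6)³ = 1.167 W/m²/K.
So ΔT₀ = 1.968/1.167 = 1.69 K.

1.7 kelvin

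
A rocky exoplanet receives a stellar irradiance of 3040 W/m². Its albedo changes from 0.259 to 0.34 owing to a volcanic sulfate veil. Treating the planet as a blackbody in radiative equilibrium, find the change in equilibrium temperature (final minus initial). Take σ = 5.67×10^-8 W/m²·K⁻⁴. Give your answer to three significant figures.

Before: T₁ = [3040·0.741/(4σ)]^(1/4) = 315.7 K.
Final:   T₂ = [S(1−0.34)/(4σ)]^(1/4) = 306.7 K.
ΔT = T₂ − T₁ = -9.005 K.

-9.01 K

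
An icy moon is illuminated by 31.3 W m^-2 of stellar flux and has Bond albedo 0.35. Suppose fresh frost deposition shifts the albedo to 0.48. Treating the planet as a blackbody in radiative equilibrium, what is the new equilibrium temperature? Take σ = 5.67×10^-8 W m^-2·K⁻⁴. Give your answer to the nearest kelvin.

New equilibrium: T₂ = [(1−0.48)·31.30/(4σ)]^(1/4) = 92.04 K.

92 kelvin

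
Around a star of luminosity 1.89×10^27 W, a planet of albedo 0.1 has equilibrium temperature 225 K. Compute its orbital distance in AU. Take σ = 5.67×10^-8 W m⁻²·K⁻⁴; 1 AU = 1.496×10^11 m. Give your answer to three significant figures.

The flux needed for this T is 4σT⁴/(1−0.1) = 645.8 W m⁻².
Then d = [L/(4πS)]^(1/2) = 4.826×10^11 m, i.e. 3.226 AU.

3.23 AU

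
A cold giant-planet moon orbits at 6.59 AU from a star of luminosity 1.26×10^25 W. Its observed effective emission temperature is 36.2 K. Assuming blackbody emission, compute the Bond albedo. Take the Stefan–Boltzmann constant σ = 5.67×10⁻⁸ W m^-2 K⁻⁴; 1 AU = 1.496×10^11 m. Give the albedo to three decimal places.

0.622

d = 6.59 × 1.496×10^11 m = 9.859×10^11 m.
S = L/(4πd²) = 1.032 W m^-2.
Energy balance: S(1−α)/4 = σT⁴, so 1−α = 4σT⁴/S.
4σT⁴ = 4·5.67×10⁻⁸·(36.2)⁴ = 0.3895 W m^-2.
1−α = 0.3895/1.032 = 0.3775, so α = 0.6225.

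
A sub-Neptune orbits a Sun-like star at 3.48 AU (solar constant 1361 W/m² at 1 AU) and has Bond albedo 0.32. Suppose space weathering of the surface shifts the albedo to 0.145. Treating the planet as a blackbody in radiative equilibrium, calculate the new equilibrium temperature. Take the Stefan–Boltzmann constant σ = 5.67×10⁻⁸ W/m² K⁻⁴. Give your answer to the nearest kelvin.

143 kelvin

Flux at the orbit: S = 1361/(3.48)² = 112.4 W/m².
With the new albedo, S(1−α₂)/4 = 24.02 W/m², so T₂ = 143.5 K.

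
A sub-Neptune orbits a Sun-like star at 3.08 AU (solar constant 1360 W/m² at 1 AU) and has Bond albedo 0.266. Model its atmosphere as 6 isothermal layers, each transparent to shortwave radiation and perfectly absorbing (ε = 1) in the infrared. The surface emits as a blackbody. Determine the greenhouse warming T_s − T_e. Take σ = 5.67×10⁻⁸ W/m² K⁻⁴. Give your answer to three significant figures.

By the inverse-square law, S = 1360/3.08² = 143.4 W/m².
Top-of-atmosphere balance: σT_e⁴ = S(1−α)/4 = 26.31 W/m² → T_e = 146.8 K.
T_s = (N+1)^(1/4)·T_e = 238.7 K.
So the greenhouse effect raises the surface by 238.7 − 146.8 = 91.96 K.

92.0 K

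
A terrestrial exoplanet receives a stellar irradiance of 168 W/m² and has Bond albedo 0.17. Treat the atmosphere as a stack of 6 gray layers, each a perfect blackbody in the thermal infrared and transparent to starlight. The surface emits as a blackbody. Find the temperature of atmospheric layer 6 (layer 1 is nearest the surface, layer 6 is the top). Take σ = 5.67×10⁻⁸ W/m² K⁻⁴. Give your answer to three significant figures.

OLR = S(1−α)/4 = 34.86 W/m²; the top layer radiates at T_e = 157.5 K.
Each opaque layer satisfies 2T_j⁴ = T_{j−1}⁴ + T_{j+1}⁴, giving T_k⁴ = (N+1−k)T_e⁴.
With k = 6: T_6 = (6+1−6)^¼·157.5 K = 157.5 K.

157 kelvin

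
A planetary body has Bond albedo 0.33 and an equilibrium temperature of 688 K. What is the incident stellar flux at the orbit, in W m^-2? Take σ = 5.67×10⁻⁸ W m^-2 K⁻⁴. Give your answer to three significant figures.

From S(1−α)/4 = σT⁴: S = 4σT⁴/(1−α).
σT⁴ = 5.67×10⁻⁸·(688)⁴ = 12700 W m^-2.
S = 4·12700/0.67 = 75840 W m^-2.

75800 W m^-2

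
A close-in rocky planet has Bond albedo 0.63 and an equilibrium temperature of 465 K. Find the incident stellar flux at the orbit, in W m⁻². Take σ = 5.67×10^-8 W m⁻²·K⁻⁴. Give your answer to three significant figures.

From S(1−α)/4 = σT⁴: S = 4σT⁴/(1−α).
σT⁴ = 5.67×10⁻⁸·(465)⁴ = 2651 W m⁻².
S = 4·2651/0.37 = 28660 W m⁻².

28700 W m⁻²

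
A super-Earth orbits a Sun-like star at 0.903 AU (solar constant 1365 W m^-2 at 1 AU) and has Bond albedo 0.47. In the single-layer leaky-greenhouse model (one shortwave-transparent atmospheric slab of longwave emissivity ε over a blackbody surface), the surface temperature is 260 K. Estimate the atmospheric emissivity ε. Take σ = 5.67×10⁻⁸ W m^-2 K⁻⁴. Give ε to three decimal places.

0.288

Irradiance scales as 1/d², so S = 1365 W m^-2 × (1/0.903)² = 1674 W m^-2.
TOA balance gives T_e = 250.1 K.
Inverting T_s⁴ = 2T_e⁴/(2−ε): (T_e/T_s)⁴ = 0.8560, so ε = 2(1 − 0.8560) = 0.2879.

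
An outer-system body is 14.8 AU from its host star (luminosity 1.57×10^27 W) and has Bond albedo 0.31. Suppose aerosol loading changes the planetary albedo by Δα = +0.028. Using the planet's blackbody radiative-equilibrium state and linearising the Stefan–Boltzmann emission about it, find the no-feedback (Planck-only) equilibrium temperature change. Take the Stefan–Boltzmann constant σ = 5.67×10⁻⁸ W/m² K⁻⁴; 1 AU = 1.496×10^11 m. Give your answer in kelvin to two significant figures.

-0.95 K

Orbital distance: d = 14.8 AU = 2.214×10^12 m.
S = L/(4πd²) = 25.49 W/m².
The baseline emission temperature is T_e = 93.84 K.
TOA radiative forcing: ΔF = −S·Δα/4 = −25.49·(+0.028)/4 = -0.1784 W/m².
The Planck feedback parameter is 4σT_e³ = 0.1874 W/m²/K.
Hence the no-feedback warming is ΔF/(4σT_e³) = -0.952 K.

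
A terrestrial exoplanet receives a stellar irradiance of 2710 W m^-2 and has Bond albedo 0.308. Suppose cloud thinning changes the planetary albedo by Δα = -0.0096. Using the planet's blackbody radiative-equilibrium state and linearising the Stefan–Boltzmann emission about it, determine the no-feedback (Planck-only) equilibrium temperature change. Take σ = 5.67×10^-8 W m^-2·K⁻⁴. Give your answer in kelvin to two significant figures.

Unperturbed T_e = [2710·(1−0.308)/(4σ)]^¼ = 301.5 K.
TOA radiative forcing: ΔF = −S·Δα/4 = −2710·(-0.0096)/4 = 6.504 W m^-2.
Planck response: λ_P = 4σT_e³ = 4·5.67×10⁻⁸·(301.5)³ = 6.219 W m^-2/K.
Hence the no-feedback warming is ΔF/(4σT_e³) = 1.05 K.

1.0 K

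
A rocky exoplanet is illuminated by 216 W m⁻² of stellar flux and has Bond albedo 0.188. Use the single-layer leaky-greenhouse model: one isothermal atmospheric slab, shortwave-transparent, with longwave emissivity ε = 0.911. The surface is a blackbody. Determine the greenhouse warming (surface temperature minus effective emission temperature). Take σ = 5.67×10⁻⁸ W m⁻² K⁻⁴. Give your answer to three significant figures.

The planet radiates to space at T_e = [S(1−α)/(4σ)]^(1/4) = 166.8 K.
Surface balance with a leaky layer gives σT_s⁴ = σT_e⁴·2/(2−ε), so T_s = T_e·[2/(2−0.911)]^(1/4) = 194.1 K.
T_s − T_e = 194.1 − 166.8 = 27.37 K.

27.4 kelvin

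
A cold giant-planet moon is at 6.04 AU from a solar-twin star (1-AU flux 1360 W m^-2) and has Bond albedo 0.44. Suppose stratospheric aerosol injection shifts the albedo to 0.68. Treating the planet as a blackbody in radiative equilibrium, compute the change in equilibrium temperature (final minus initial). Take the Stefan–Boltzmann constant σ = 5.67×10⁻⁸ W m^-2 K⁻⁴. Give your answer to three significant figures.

-12.8 K

Irradiance scales as 1/d², so S = 1360 W m^-2 × (1/6.04)² = 37.28 W m^-2.
Before: T₁ = [37.28·0.56/(4σ)]^(1/4) = 97.95 K.
After:  T₂ = [37.28·0.32/(4σ)]^(1/4) = 85.16 K.
ΔT = T₂ − T₁ = -12.79 K.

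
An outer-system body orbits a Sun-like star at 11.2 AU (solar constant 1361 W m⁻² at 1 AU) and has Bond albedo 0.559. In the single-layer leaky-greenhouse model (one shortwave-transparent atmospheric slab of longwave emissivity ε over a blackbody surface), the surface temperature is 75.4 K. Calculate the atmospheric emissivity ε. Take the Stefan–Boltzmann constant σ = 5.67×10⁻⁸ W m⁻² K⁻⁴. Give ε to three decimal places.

0.695

Irradiance scales as 1/d², so S = 1361 W m⁻² × (1/11.2)² = 10.85 W m⁻².
First, T_e = [10.85·(1−0.559)/(4σ)]^(1/4) = 67.77 K.
T_s⁴ = T_e⁴·2/(2−ε) → ε = 2 − 2(T_e/T_s)⁴ = 2 − 2·(67.77/75.4)⁴ = 0.6945.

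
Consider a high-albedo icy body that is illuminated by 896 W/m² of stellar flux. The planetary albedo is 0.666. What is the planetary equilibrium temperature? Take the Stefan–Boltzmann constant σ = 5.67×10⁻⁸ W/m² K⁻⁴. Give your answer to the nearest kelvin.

Averaging over the sphere, the absorbed flux is S(1−α)/4 = 74.82 W/m².
Set σT⁴ = 74.82 → T = (74.82/σ)^(1/4) = 190.6 K.

191 kelvin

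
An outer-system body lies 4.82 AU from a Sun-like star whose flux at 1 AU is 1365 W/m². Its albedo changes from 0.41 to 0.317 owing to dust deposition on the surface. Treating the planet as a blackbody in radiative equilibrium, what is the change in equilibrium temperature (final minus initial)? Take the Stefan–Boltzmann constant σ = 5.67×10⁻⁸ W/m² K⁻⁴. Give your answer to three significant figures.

4.14 K

Flux at the orbit: S = 1365/(4.82)² = 58.75 W/m².
With α = 0.41, T₁ = 111.2 K.
Final:   T₂ = [S(1−0.317)/(4σ)]^(1/4) = 115.3 K.
ΔT = T₂ − T₁ = 4.144 K.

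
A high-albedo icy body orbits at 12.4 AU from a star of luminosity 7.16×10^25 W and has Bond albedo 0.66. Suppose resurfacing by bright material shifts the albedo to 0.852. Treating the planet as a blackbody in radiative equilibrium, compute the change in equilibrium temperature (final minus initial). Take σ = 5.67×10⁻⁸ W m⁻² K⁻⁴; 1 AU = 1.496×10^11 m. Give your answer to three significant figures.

d = 12.4 × 1.496×10^11 m = 1.855×10^12 m.
Spreading L over a sphere of radius d: S = 7.16×10^25/(4π·1.86×10^12²) = 1.656 W m⁻².
Before: T₁ = [1.656·0.34/(4σ)]^(1/4) = 39.69 K.
After:  T₂ = [1.656·0.148/(4σ)]^(1/4) = 32.24 K.
ΔT = T₂ − T₁ = -7.452 K.

-7.45 K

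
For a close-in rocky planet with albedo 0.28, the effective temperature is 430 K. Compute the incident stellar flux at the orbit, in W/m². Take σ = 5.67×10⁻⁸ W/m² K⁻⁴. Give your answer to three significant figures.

10800 W/m²

Invert the energy balance for S: S = 4σT⁴/(1−α).
The emitted flux is σT⁴ = 1938 W/m².
S = 4·1938/0.72 = 10770 W/m².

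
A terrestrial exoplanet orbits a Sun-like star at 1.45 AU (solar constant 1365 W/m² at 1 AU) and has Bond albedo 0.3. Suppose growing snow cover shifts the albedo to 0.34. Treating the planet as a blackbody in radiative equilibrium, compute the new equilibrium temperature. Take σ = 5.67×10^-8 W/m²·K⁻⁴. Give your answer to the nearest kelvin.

By the inverse-square law, S = 1365/1.45² = 649.2 W/m².
New equilibrium: T₂ = [(1−0.34)·649.2/(4σ)]^(1/4) = 208.5 K.

208 K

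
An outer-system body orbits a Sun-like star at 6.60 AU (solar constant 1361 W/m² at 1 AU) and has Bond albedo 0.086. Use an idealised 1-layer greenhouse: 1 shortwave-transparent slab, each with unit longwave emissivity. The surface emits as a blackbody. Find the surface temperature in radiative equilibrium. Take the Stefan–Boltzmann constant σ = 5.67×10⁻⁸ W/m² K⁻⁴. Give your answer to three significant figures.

Flux at the orbit: S = 1361/(6.60)² = 31.24 W/m².
Top-of-atmosphere balance: σT_e⁴ = S(1−α)/4 = 7.139 W/m² → T_e = 105.9 K.
For an N-layer opaque stack, T_s⁴ = (N+1)T_e⁴, hence T_s = (2)^(1/4)×105.9 K = 126.0 K.

126 K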